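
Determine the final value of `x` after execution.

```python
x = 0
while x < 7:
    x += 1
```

Let's trace through this code step by step.

Initialize: x = 0
Entering loop: while x < 7:

After execution: x = 7
7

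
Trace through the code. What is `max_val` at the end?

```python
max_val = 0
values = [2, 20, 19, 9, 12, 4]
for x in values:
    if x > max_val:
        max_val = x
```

Let's trace through this code step by step.

Initialize: max_val = 0
Initialize: values = [2, 20, 19, 9, 12, 4]
Entering loop: for x in values:

After execution: max_val = 20
20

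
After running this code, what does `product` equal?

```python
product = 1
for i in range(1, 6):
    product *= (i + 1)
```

Let's trace through this code step by step.

Initialize: product = 1
Entering loop: for i in range(1, 6):

After execution: product = 720
720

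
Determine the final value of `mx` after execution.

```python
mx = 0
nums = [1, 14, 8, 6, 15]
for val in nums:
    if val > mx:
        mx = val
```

Let's trace through this code step by step.

Initialize: mx = 0
Initialize: nums = [1, 14, 8, 6, 15]
Entering loop: for val in nums:

After execution: mx = 15
15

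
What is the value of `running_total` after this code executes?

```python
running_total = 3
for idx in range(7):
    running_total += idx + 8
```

Let's trace through this code step by step.

Initialize: running_total = 3
Entering loop: for idx in range(7):

After execution: running_total = 80
80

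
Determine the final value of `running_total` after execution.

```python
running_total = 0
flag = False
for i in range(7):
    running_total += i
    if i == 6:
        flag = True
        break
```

Let's trace through this code step by step.

Initialize: running_total = 0
Initialize: flag = False
Entering loop: for i in range(7):

After execution: running_total = 21
21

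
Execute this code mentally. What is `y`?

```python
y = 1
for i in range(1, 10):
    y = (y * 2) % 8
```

Let's trace through this code step by step.

Initialize: y = 1
Entering loop: for i in range(1, 10):

After execution: y = 0
0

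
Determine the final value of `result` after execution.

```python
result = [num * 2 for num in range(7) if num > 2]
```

Let's trace through this code step by step.

Initialize: result = [num * 2 for num in range(7) if num > 2]

After execution: result = [6, 8, 10, 12]
[6, 8, 10, 12]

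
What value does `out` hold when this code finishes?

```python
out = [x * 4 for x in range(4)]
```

Let's trace through this code step by step.

Initialize: out = [x * 4 for x in range(4)]

After execution: out = [0, 4, 8, 12]
[0, 4, 8, 12]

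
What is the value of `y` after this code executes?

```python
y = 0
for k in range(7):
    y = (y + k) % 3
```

Let's trace through this code step by step.

Initialize: y = 0
Entering loop: for k in range(7):

After execution: y = 0
0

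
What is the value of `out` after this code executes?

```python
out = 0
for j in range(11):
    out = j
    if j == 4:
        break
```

Let's trace through this code step by step.

Initialize: out = 0
Entering loop: for j in range(11):

After execution: out = 4
4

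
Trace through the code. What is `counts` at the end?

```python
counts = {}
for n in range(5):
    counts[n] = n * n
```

Let's trace through this code step by step.

Initialize: counts = {}
Entering loop: for n in range(5):

After execution: counts = {0: 0, 1: 1, 2: 4, 3: 9, 4: 16}
{0: 0, 1: 1, 2: 4, 3: 9, 4: 16}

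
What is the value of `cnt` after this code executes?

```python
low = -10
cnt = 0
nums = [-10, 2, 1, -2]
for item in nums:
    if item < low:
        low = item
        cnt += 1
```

Let's trace through this code step by step.

Initialize: low = -10
Initialize: cnt = 0
Initialize: nums = [-10, 2, 1, -2]
Entering loop: for item in nums:

After execution: cnt = 0
0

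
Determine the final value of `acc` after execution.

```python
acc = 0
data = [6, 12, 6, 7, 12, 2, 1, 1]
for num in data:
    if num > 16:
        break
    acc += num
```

Let's trace through this code step by step.

Initialize: acc = 0
Initialize: data = [6, 12, 6, 7, 12, 2, 1, 1]
Entering loop: for num in data:

After execution: acc = 47
47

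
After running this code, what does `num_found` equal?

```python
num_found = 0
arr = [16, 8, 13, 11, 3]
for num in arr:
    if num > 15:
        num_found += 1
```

Let's trace through this code step by step.

Initialize: num_found = 0
Initialize: arr = [16, 8, 13, 11, 3]
Entering loop: for num in arr:

After execution: num_found = 1
1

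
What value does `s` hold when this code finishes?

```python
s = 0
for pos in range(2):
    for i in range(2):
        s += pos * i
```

Let's trace through this code step by step.

Initialize: s = 0
Entering loop: for pos in range(2):

After execution: s = 1
1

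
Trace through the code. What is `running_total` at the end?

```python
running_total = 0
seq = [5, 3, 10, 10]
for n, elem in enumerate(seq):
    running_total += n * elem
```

Let's trace through this code step by step.

Initialize: running_total = 0
Initialize: seq = [5, 3, 10, 10]
Entering loop: for n, elem in enumerate(seq):

After execution: running_total = 53
53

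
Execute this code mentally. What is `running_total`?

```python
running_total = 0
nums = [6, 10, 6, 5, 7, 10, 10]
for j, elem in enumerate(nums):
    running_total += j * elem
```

Let's trace through this code step by step.

Initialize: running_total = 0
Initialize: nums = [6, 10, 6, 5, 7, 10, 10]
Entering loop: for j, elem in enumerate(nums):

After execution: running_total = 175
175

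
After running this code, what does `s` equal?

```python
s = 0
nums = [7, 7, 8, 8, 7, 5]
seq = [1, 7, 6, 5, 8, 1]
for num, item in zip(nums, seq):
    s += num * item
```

Let's trace through this code step by step.

Initialize: s = 0
Initialize: nums = [7, 7, 8, 8, 7, 5]
Initialize: seq = [1, 7, 6, 5, 8, 1]
Entering loop: for num, item in zip(nums, seq):

After execution: s = 205
205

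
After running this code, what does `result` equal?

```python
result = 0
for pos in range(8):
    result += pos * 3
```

Let's trace through this code step by step.

Initialize: result = 0
Entering loop: for pos in range(8):

After execution: result = 84
84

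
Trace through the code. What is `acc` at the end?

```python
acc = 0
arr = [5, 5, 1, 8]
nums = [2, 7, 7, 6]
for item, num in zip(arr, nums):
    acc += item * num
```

Let's trace through this code step by step.

Initialize: acc = 0
Initialize: arr = [5, 5, 1, 8]
Initialize: nums = [2, 7, 7, 6]
Entering loop: for item, num in zip(arr, nums):

After execution: acc = 100
100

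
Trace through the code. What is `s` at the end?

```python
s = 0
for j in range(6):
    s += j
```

Let's trace through this code step by step.

Initialize: s = 0
Entering loop: for j in range(6):

After execution: s = 15
15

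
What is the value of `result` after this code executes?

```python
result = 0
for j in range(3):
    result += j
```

Let's trace through this code step by step.

Initialize: result = 0
Entering loop: for j in range(3):

After execution: result = 3
3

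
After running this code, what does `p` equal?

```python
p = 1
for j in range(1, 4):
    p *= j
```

Let's trace through this code step by step.

Initialize: p = 1
Entering loop: for j in range(1, 4):

After execution: p = 6
6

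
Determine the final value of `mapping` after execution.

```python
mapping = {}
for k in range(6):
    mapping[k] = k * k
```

Let's trace through this code step by step.

Initialize: mapping = {}
Entering loop: for k in range(6):

After execution: mapping = {0: 0, 1: 1, 2: 4, 3: 9, 4: 16, 5: 25}
{0: 0, 1: 1, 2: 4, 3: 9, 4: 16, 5: 25}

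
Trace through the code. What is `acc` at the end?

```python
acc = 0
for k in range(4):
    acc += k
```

Let's trace through this code step by step.

Initialize: acc = 0
Entering loop: for k in range(4):

After execution: acc = 6
6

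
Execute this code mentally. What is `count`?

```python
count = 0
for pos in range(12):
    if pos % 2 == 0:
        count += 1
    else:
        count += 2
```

Let's trace through this code step by step.

Initialize: count = 0
Entering loop: for pos in range(12):

After execution: count = 18
18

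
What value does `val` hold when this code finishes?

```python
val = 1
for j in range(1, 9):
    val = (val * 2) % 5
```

Let's trace through this code step by step.

Initialize: val = 1
Entering loop: for j in range(1, 9):

After execution: val = 1
1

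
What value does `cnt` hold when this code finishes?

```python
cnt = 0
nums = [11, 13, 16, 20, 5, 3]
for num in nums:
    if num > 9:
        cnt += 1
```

Let's trace through this code step by step.

Initialize: cnt = 0
Initialize: nums = [11, 13, 16, 20, 5, 3]
Entering loop: for num in nums:

After execution: cnt = 4
4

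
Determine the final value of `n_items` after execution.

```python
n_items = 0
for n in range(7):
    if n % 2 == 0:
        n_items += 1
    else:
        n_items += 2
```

Let's trace through this code step by step.

Initialize: n_items = 0
Entering loop: for n in range(7):

After execution: n_items = 10
10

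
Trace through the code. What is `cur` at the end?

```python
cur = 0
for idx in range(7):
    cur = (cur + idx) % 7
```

Let's trace through this code step by step.

Initialize: cur = 0
Entering loop: for idx in range(7):

After execution: cur = 0
0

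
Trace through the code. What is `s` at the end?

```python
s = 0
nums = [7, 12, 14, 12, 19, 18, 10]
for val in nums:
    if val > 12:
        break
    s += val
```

Let's trace through this code step by step.

Initialize: s = 0
Initialize: nums = [7, 12, 14, 12, 19, 18, 10]
Entering loop: for val in nums:

After execution: s = 19
19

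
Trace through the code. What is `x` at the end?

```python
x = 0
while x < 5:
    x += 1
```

Let's trace through this code step by step.

Initialize: x = 0
Entering loop: while x < 5:

After execution: x = 5
5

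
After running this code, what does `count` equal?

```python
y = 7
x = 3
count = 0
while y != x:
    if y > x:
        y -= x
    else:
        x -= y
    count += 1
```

Let's trace through this code step by step.

Initialize: y = 7
Initialize: x = 3
Initialize: count = 0
Entering loop: while y != x:

After execution: count = 4
4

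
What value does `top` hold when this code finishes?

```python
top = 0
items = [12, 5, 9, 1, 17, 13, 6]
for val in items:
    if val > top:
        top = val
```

Let's trace through this code step by step.

Initialize: top = 0
Initialize: items = [12, 5, 9, 1, 17, 13, 6]
Entering loop: for val in items:

After execution: top = 17
17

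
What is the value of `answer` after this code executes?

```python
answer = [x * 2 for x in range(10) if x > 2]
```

Let's trace through this code step by step.

Initialize: answer = [x * 2 for x in range(10) if x > 2]

After execution: answer = [6, 8, 10, 12, 14, 16, 18]
[6, 8, 10, 12, 14, 16, 18]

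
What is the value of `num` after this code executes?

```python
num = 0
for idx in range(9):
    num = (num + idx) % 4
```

Let's trace through this code step by step.

Initialize: num = 0
Entering loop: for idx in range(9):

After execution: num = 0
0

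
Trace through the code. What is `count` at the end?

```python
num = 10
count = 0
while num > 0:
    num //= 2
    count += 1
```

Let's trace through this code step by step.

Initialize: num = 10
Initialize: count = 0
Entering loop: while num > 0:

After execution: count = 4
4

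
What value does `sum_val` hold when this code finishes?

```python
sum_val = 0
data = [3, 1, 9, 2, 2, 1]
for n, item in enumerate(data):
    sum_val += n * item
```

Let's trace through this code step by step.

Initialize: sum_val = 0
Initialize: data = [3, 1, 9, 2, 2, 1]
Entering loop: for n, item in enumerate(data):

After execution: sum_val = 38
38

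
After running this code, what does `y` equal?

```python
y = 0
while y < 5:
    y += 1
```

Let's trace through this code step by step.

Initialize: y = 0
Entering loop: while y < 5:

After execution: y = 5
5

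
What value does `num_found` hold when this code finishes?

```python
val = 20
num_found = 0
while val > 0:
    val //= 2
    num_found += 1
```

Let's trace through this code step by step.

Initialize: val = 20
Initialize: num_found = 0
Entering loop: while val > 0:

After execution: num_found = 5
5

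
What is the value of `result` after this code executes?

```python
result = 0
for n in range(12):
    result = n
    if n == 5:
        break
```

Let's trace through this code step by step.

Initialize: result = 0
Entering loop: for n in range(12):

After execution: result = 5
5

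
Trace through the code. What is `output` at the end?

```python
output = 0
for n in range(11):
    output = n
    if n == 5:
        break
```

Let's trace through this code step by step.

Initialize: output = 0
Entering loop: for n in range(11):

After execution: output = 5
5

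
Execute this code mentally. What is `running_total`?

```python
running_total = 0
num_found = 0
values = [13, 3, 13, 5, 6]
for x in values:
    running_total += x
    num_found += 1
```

Let's trace through this code step by step.

Initialize: running_total = 0
Initialize: num_found = 0
Initialize: values = [13, 3, 13, 5, 6]
Entering loop: for x in values:

After execution: running_total = 40
40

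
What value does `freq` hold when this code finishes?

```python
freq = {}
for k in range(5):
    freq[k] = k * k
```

Let's trace through this code step by step.

Initialize: freq = {}
Entering loop: for k in range(5):

After execution: freq = {0: 0, 1: 1, 2: 4, 3: 9, 4: 16}
{0: 0, 1: 1, 2: 4, 3: 9, 4: 16}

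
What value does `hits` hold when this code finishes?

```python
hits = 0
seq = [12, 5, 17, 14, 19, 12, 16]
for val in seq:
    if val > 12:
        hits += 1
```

Let's trace through this code step by step.

Initialize: hits = 0
Initialize: seq = [12, 5, 17, 14, 19, 12, 16]
Entering loop: for val in seq:

After execution: hits = 4
4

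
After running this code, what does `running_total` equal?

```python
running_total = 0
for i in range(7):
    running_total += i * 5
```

Let's trace through this code step by step.

Initialize: running_total = 0
Entering loop: for i in range(7):

After execution: running_total = 105
105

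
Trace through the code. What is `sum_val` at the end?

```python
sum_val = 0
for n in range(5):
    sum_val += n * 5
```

Let's trace through this code step by step.

Initialize: sum_val = 0
Entering loop: for n in range(5):

After execution: sum_val = 50
50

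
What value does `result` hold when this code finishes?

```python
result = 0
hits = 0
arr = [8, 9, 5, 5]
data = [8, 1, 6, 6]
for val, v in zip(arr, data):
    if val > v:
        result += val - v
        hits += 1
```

Let's trace through this code step by step.

Initialize: result = 0
Initialize: hits = 0
Initialize: arr = [8, 9, 5, 5]
Initialize: data = [8, 1, 6, 6]
Entering loop: for val, v in zip(arr, data):

After execution: result = 8
8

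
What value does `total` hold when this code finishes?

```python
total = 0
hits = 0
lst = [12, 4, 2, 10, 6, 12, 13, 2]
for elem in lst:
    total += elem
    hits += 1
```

Let's trace through this code step by step.

Initialize: total = 0
Initialize: hits = 0
Initialize: lst = [12, 4, 2, 10, 6, 12, 13, 2]
Entering loop: for elem in lst:

After execution: total = 61
61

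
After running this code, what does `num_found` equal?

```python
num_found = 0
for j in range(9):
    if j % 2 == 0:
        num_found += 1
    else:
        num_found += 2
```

Let's trace through this code step by step.

Initialize: num_found = 0
Entering loop: for j in range(9):

After execution: num_found = 13
13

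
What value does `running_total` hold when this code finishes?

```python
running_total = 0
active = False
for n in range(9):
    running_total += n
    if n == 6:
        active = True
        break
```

Let's trace through this code step by step.

Initialize: running_total = 0
Initialize: active = False
Entering loop: for n in range(9):

After execution: running_total = 21
21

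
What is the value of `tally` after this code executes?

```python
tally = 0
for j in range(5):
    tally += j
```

Let's trace through this code step by step.

Initialize: tally = 0
Entering loop: for j in range(5):

After execution: tally = 10
10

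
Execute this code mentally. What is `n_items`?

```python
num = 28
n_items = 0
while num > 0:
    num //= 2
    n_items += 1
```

Let's trace through this code step by step.

Initialize: num = 28
Initialize: n_items = 0
Entering loop: while num > 0:

After execution: n_items = 5
5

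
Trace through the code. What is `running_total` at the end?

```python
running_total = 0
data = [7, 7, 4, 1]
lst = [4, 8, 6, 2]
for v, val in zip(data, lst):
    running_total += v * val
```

Let's trace through this code step by step.

Initialize: running_total = 0
Initialize: data = [7, 7, 4, 1]
Initialize: lst = [4, 8, 6, 2]
Entering loop: for v, val in zip(data, lst):

After execution: running_total = 110
110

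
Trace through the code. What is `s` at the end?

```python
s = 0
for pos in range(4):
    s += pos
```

Let's trace through this code step by step.

Initialize: s = 0
Entering loop: for pos in range(4):

After execution: s = 6
6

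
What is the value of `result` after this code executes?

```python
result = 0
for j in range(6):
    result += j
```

Let's trace through this code step by step.

Initialize: result = 0
Entering loop: for j in range(6):

After execution: result = 15
15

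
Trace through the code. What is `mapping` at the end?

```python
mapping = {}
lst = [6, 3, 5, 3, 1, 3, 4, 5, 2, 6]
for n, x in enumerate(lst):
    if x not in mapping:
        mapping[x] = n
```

Let's trace through this code step by step.

Initialize: mapping = {}
Initialize: lst = [6, 3, 5, 3, 1, 3, 4, 5, 2, 6]
Entering loop: for n, x in enumerate(lst):

After execution: mapping = {6: 0, 3: 1, 5: 2, 1: 4, 4: 6, 2: 8}
{6: 0, 3: 1, 5: 2, 1: 4, 4: 6, 2: 8}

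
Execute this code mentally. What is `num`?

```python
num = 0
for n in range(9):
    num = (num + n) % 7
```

Let's trace through this code step by step.

Initialize: num = 0
Entering loop: for n in range(9):

After execution: num = 1
1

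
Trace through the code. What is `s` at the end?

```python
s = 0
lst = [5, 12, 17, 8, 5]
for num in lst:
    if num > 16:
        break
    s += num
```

Let's trace through this code step by step.

Initialize: s = 0
Initialize: lst = [5, 12, 17, 8, 5]
Entering loop: for num in lst:

After execution: s = 17
17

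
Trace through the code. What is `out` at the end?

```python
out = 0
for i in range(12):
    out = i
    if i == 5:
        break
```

Let's trace through this code step by step.

Initialize: out = 0
Entering loop: for i in range(12):

After execution: out = 5
5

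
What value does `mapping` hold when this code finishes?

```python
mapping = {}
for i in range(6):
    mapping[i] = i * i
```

Let's trace through this code step by step.

Initialize: mapping = {}
Entering loop: for i in range(6):

After execution: mapping = {0: 0, 1: 1, 2: 4, 3: 9, 4: 16, 5: 25}
{0: 0, 1: 1, 2: 4, 3: 9, 4: 16, 5: 25}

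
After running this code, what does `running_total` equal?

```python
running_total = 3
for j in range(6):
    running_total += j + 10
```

Let's trace through this code step by step.

Initialize: running_total = 3
Entering loop: for j in range(6):

After execution: running_total = 78
78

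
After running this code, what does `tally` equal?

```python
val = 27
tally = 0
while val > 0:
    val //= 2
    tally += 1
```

Let's trace through this code step by step.

Initialize: val = 27
Initialize: tally = 0
Entering loop: while val > 0:

After execution: tally = 5
5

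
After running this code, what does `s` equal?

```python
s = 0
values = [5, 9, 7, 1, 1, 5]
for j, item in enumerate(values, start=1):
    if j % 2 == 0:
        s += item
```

Let's trace through this code step by step.

Initialize: s = 0
Initialize: values = [5, 9, 7, 1, 1, 5]
Entering loop: for j, item in enumerate(values, start=1):

After execution: s = 15
15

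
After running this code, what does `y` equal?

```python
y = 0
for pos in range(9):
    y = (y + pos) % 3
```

Let's trace through this code step by step.

Initialize: y = 0
Entering loop: for pos in range(9):

After execution: y = 0
0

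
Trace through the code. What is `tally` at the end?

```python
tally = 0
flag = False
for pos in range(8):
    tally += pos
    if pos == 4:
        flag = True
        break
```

Let's trace through this code step by step.

Initialize: tally = 0
Initialize: flag = False
Entering loop: for pos in range(8):

After execution: tally = 10
10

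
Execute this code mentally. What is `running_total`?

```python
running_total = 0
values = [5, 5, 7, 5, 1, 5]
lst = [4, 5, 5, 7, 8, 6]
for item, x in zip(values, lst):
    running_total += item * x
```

Let's trace through this code step by step.

Initialize: running_total = 0
Initialize: values = [5, 5, 7, 5, 1, 5]
Initialize: lst = [4, 5, 5, 7, 8, 6]
Entering loop: for item, x in zip(values, lst):

After execution: running_total = 153
153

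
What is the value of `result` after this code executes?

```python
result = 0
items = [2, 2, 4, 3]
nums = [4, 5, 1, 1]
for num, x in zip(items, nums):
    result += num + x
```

Let's trace through this code step by step.

Initialize: result = 0
Initialize: items = [2, 2, 4, 3]
Initialize: nums = [4, 5, 1, 1]
Entering loop: for num, x in zip(items, nums):

After execution: result = 22
22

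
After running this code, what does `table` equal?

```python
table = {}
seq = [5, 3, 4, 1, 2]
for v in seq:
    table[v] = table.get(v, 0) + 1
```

Let's trace through this code step by step.

Initialize: table = {}
Initialize: seq = [5, 3, 4, 1, 2]
Entering loop: for v in seq:

After execution: table = {5: 1, 3: 1, 4: 1, 1: 1, 2: 1}
{5: 1, 3: 1, 4: 1, 1: 1, 2: 1}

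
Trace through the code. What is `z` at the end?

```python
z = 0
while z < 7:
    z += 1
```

Let's trace through this code step by step.

Initialize: z = 0
Entering loop: while z < 7:

After execution: z = 7
7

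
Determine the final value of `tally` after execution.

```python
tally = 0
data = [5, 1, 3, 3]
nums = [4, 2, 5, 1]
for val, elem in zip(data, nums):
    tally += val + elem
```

Let's trace through this code step by step.

Initialize: tally = 0
Initialize: data = [5, 1, 3, 3]
Initialize: nums = [4, 2, 5, 1]
Entering loop: for val, elem in zip(data, nums):

After execution: tally = 24
24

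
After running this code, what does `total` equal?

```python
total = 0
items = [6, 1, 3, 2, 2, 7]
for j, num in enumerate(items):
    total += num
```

Let's trace through this code step by step.

Initialize: total = 0
Initialize: items = [6, 1, 3, 2, 2, 7]
Entering loop: for j, num in enumerate(items):

After execution: total = 21
21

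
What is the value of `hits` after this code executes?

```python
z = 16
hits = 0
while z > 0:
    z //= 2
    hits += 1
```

Let's trace through this code step by step.

Initialize: z = 16
Initialize: hits = 0
Entering loop: while z > 0:

After execution: hits = 5
5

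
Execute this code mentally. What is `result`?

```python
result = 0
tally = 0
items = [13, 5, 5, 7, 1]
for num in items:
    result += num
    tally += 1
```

Let's trace through this code step by step.

Initialize: result = 0
Initialize: tally = 0
Initialize: items = [13, 5, 5, 7, 1]
Entering loop: for num in items:

After execution: result = 31
31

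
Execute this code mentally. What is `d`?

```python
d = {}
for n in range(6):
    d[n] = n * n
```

Let's trace through this code step by step.

Initialize: d = {}
Entering loop: for n in range(6):

After execution: d = {0: 0, 1: 1, 2: 4, 3: 9, 4: 16, 5: 25}
{0: 0, 1: 1, 2: 4, 3: 9, 4: 16, 5: 25}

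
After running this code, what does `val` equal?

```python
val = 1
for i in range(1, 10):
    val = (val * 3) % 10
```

Let's trace through this code step by step.

Initialize: val = 1
Entering loop: for i in range(1, 10):

After execution: val = 3
3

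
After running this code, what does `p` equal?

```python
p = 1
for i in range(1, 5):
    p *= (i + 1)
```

Let's trace through this code step by step.

Initialize: p = 1
Entering loop: for i in range(1, 5):

After execution: p = 120
120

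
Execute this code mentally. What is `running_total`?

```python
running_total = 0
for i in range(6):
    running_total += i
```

Let's trace through this code step by step.

Initialize: running_total = 0
Entering loop: for i in range(6):

After execution: running_total = 15
15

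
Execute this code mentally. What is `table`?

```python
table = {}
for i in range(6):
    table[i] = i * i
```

Let's trace through this code step by step.

Initialize: table = {}
Entering loop: for i in range(6):

After execution: table = {0: 0, 1: 1, 2: 4, 3: 9, 4: 16, 5: 25}
{0: 0, 1: 1, 2: 4, 3: 9, 4: 16, 5: 25}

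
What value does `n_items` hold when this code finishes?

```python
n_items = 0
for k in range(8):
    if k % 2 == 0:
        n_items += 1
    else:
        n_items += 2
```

Let's trace through this code step by step.

Initialize: n_items = 0
Entering loop: for k in range(8):

After execution: n_items = 12
12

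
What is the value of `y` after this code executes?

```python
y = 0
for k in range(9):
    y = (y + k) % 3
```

Let's trace through this code step by step.

Initialize: y = 0
Entering loop: for k in range(9):

After execution: y = 0
0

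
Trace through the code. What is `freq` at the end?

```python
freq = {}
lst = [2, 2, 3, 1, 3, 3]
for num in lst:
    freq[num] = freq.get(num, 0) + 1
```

Let's trace through this code step by step.

Initialize: freq = {}
Initialize: lst = [2, 2, 3, 1, 3, 3]
Entering loop: for num in lst:

After execution: freq = {2: 2, 3: 3, 1: 1}
{2: 2, 3: 3, 1: 1}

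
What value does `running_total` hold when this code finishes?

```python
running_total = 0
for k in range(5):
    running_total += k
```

Let's trace through this code step by step.

Initialize: running_total = 0
Entering loop: for k in range(5):

After execution: running_total = 10
10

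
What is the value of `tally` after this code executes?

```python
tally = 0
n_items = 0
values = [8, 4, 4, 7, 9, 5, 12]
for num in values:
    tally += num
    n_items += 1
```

Let's trace through this code step by step.

Initialize: tally = 0
Initialize: n_items = 0
Initialize: values = [8, 4, 4, 7, 9, 5, 12]
Entering loop: for num in values:

After execution: tally = 49
49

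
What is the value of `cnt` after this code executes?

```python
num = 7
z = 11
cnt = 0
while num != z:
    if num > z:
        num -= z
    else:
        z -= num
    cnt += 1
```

Let's trace through this code step by step.

Initialize: num = 7
Initialize: z = 11
Initialize: cnt = 0
Entering loop: while num != z:

After execution: cnt = 5
5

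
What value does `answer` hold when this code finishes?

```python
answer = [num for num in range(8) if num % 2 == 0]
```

Let's trace through this code step by step.

Initialize: answer = [num for num in range(8) if num % 2 == 0]

After execution: answer = [0, 2, 4, 6]
[0, 2, 4, 6]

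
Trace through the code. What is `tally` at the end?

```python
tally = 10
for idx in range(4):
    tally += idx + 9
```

Let's trace through this code step by step.

Initialize: tally = 10
Entering loop: for idx in range(4):

After execution: tally = 52
52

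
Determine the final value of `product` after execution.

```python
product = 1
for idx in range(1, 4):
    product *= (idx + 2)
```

Let's trace through this code step by step.

Initialize: product = 1
Entering loop: for idx in range(1, 4):

After execution: product = 60
60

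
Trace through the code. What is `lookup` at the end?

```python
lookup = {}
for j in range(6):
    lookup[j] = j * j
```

Let's trace through this code step by step.

Initialize: lookup = {}
Entering loop: for j in range(6):

After execution: lookup = {0: 0, 1: 1, 2: 4, 3: 9, 4: 16, 5: 25}
{0: 0, 1: 1, 2: 4, 3: 9, 4: 16, 5: 25}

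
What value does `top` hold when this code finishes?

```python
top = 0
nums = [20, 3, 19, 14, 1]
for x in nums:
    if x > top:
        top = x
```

Let's trace through this code step by step.

Initialize: top = 0
Initialize: nums = [20, 3, 19, 14, 1]
Entering loop: for x in nums:

After execution: top = 20
20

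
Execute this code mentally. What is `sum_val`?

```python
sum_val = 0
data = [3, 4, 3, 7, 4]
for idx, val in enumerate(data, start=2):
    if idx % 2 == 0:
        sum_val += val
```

Let's trace through this code step by step.

Initialize: sum_val = 0
Initialize: data = [3, 4, 3, 7, 4]
Entering loop: for idx, val in enumerate(data, start=2):

After execution: sum_val = 10
10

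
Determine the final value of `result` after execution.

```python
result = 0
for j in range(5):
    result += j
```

Let's trace through this code step by step.

Initialize: result = 0
Entering loop: for j in range(5):

After execution: result = 10
10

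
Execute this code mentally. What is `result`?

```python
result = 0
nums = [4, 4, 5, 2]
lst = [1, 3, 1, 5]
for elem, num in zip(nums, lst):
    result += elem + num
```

Let's trace through this code step by step.

Initialize: result = 0
Initialize: nums = [4, 4, 5, 2]
Initialize: lst = [1, 3, 1, 5]
Entering loop: for elem, num in zip(nums, lst):

After execution: result = 25
25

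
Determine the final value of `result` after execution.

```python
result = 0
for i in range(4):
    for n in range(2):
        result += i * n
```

Let's trace through this code step by step.

Initialize: result = 0
Entering loop: for i in range(4):

After execution: result = 6
6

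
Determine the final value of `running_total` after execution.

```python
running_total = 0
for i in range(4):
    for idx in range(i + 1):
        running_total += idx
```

Let's trace through this code step by step.

Initialize: running_total = 0
Entering loop: for i in range(4):

After execution: running_total = 10
10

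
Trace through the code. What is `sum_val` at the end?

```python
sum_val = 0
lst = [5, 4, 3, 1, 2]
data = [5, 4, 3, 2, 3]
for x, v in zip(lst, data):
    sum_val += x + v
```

Let's trace through this code step by step.

Initialize: sum_val = 0
Initialize: lst = [5, 4, 3, 1, 2]
Initialize: data = [5, 4, 3, 2, 3]
Entering loop: for x, v in zip(lst, data):

After execution: sum_val = 32
32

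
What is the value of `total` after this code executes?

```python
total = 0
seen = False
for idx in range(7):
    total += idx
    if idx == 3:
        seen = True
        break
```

Let's trace through this code step by step.

Initialize: total = 0
Initialize: seen = False
Entering loop: for idx in range(7):

After execution: total = 6
6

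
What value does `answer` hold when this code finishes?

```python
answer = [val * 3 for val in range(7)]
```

Let's trace through this code step by step.

Initialize: answer = [val * 3 for val in range(7)]

After execution: answer = [0, 3, 6, 9, 12, 15, 18]
[0, 3, 6, 9, 12, 15, 18]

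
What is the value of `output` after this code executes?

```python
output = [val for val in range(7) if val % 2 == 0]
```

Let's trace through this code step by step.

Initialize: output = [val for val in range(7) if val % 2 == 0]

After execution: output = [0, 2, 4, 6]
[0, 2, 4, 6]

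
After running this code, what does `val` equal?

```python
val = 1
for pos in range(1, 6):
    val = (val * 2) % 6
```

Let's trace through this code step by step.

Initialize: val = 1
Entering loop: for pos in range(1, 6):

After execution: val = 2
2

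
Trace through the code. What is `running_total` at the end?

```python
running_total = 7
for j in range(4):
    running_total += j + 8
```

Let's trace through this code step by step.

Initialize: running_total = 7
Entering loop: for j in range(4):

After execution: running_total = 45
45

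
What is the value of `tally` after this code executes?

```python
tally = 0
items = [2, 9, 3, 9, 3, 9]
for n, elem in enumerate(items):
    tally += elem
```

Let's trace through this code step by step.

Initialize: tally = 0
Initialize: items = [2, 9, 3, 9, 3, 9]
Entering loop: for n, elem in enumerate(items):

After execution: tally = 35
35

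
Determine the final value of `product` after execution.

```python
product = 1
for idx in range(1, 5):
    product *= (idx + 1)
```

Let's trace through this code step by step.

Initialize: product = 1
Entering loop: for idx in range(1, 5):

After execution: product = 120
120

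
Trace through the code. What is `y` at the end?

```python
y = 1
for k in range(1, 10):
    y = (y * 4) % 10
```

Let's trace through this code step by step.

Initialize: y = 1
Entering loop: for k in range(1, 10):

After execution: y = 4
4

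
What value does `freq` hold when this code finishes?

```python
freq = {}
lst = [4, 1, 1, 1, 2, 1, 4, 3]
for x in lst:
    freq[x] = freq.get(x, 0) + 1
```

Let's trace through this code step by step.

Initialize: freq = {}
Initialize: lst = [4, 1, 1, 1, 2, 1, 4, 3]
Entering loop: for x in lst:

After execution: freq = {4: 2, 1: 4, 2: 1, 3: 1}
{4: 2, 1: 4, 2: 1, 3: 1}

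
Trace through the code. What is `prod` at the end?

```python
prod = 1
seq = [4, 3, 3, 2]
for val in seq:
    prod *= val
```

Let's trace through this code step by step.

Initialize: prod = 1
Initialize: seq = [4, 3, 3, 2]
Entering loop: for val in seq:

After execution: prod = 72
72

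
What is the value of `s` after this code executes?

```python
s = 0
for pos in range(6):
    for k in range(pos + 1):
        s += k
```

Let's trace through this code step by step.

Initialize: s = 0
Entering loop: for pos in range(6):

After execution: s = 35
35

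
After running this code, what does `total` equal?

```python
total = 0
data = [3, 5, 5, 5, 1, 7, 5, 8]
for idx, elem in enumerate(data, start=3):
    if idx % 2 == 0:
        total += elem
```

Let's trace through this code step by step.

Initialize: total = 0
Initialize: data = [3, 5, 5, 5, 1, 7, 5, 8]
Entering loop: for idx, elem in enumerate(data, start=3):

After execution: total = 25
25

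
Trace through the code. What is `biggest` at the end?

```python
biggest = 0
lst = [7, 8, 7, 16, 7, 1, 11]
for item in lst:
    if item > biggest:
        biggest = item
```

Let's trace through this code step by step.

Initialize: biggest = 0
Initialize: lst = [7, 8, 7, 16, 7, 1, 11]
Entering loop: for item in lst:

After execution: biggest = 16
16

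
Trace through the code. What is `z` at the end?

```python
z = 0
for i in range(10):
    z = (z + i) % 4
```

Let's trace through this code step by step.

Initialize: z = 0
Entering loop: for i in range(10):

After execution: z = 1
1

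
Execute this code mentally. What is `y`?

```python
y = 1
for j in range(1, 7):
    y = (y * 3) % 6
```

Let's trace through this code step by step.

Initialize: y = 1
Entering loop: for j in range(1, 7):

After execution: y = 3
3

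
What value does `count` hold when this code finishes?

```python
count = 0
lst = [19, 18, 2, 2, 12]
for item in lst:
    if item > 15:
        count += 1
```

Let's trace through this code step by step.

Initialize: count = 0
Initialize: lst = [19, 18, 2, 2, 12]
Entering loop: for item in lst:

After execution: count = 2
2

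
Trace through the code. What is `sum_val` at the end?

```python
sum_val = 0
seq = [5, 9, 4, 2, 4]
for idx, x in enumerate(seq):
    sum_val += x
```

Let's trace through this code step by step.

Initialize: sum_val = 0
Initialize: seq = [5, 9, 4, 2, 4]
Entering loop: for idx, x in enumerate(seq):

After execution: sum_val = 24
24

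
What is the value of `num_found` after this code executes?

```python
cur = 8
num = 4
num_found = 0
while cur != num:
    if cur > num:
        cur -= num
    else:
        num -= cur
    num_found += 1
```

Let's trace through this code step by step.

Initialize: cur = 8
Initialize: num = 4
Initialize: num_found = 0
Entering loop: while cur != num:

After execution: num_found = 1
1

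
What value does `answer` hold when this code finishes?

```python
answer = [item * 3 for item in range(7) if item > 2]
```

Let's trace through this code step by step.

Initialize: answer = [item * 3 for item in range(7) if item > 2]

After execution: answer = [9, 12, 15, 18]
[9, 12, 15, 18]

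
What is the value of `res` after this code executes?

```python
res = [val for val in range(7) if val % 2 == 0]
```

Let's trace through this code step by step.

Initialize: res = [val for val in range(7) if val % 2 == 0]

After execution: res = [0, 2, 4, 6]
[0, 2, 4, 6]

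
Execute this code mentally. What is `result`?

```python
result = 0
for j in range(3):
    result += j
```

Let's trace through this code step by step.

Initialize: result = 0
Entering loop: for j in range(3):

After execution: result = 3
3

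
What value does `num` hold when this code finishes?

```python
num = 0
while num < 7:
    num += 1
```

Let's trace through this code step by step.

Initialize: num = 0
Entering loop: while num < 7:

After execution: num = 7
7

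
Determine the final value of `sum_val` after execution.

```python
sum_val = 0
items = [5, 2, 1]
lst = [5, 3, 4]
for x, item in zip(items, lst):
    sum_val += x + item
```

Let's trace through this code step by step.

Initialize: sum_val = 0
Initialize: items = [5, 2, 1]
Initialize: lst = [5, 3, 4]
Entering loop: for x, item in zip(items, lst):

After execution: sum_val = 20
20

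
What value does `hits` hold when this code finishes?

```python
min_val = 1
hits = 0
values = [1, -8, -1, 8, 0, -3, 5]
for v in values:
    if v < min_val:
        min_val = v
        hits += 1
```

Let's trace through this code step by step.

Initialize: min_val = 1
Initialize: hits = 0
Initialize: values = [1, -8, -1, 8, 0, -3, 5]
Entering loop: for v in values:

After execution: hits = 1
1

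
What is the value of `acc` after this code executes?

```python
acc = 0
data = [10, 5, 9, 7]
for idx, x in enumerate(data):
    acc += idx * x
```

Let's trace through this code step by step.

Initialize: acc = 0
Initialize: data = [10, 5, 9, 7]
Entering loop: for idx, x in enumerate(data):

After execution: acc = 44
44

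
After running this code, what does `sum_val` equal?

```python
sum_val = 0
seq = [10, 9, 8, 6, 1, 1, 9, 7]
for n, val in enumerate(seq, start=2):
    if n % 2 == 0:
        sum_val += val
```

Let's trace through this code step by step.

Initialize: sum_val = 0
Initialize: seq = [10, 9, 8, 6, 1, 1, 9, 7]
Entering loop: for n, val in enumerate(seq, start=2):

After execution: sum_val = 28
28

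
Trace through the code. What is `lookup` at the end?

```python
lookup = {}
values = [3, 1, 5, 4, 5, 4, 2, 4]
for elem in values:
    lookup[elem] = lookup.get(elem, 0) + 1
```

Let's trace through this code step by step.

Initialize: lookup = {}
Initialize: values = [3, 1, 5, 4, 5, 4, 2, 4]
Entering loop: for elem in values:

After execution: lookup = {3: 1, 1: 1, 5: 2, 4: 3, 2: 1}
{3: 1, 1: 1, 5: 2, 4: 3, 2: 1}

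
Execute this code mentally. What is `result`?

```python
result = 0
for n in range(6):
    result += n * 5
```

Let's trace through this code step by step.

Initialize: result = 0
Entering loop: for n in range(6):

After execution: result = 75
75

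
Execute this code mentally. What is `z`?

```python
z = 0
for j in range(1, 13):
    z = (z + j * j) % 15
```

Let's trace through this code step by step.

Initialize: z = 0
Entering loop: for j in range(1, 13):

After execution: z = 5
5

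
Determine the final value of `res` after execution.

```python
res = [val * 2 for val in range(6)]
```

Let's trace through this code step by step.

Initialize: res = [val * 2 for val in range(6)]

After execution: res = [0, 2, 4, 6, 8, 10]
[0, 2, 4, 6, 8, 10]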